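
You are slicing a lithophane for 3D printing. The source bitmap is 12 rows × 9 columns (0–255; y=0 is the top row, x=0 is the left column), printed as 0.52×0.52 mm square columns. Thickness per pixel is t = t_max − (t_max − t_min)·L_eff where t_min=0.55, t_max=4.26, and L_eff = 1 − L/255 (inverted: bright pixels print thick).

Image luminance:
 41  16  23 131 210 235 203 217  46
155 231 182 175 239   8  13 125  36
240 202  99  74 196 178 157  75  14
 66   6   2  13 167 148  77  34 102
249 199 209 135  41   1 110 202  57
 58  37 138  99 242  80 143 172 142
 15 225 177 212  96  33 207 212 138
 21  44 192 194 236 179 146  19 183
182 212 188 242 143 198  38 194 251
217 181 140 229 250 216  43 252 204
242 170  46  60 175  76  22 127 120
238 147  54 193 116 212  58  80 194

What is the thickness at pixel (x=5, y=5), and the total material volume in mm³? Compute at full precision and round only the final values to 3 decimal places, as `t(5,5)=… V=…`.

span = t_max - t_min = 4.26 - 0.55 = 3.710
L(5,5) = 80, L_eff = 1 - 80/255 = 0.686275 (inverted)
t(5,5) = 4.26 - 3.710·0.686275 = 1.714
Σt over all 12·9 pixels = 6964319/25500 ≈ 273.1105490
V = pitch²·Σt = 0.52²·6964319/25500 = 73.849

t(5,5)=1.714 V=73.849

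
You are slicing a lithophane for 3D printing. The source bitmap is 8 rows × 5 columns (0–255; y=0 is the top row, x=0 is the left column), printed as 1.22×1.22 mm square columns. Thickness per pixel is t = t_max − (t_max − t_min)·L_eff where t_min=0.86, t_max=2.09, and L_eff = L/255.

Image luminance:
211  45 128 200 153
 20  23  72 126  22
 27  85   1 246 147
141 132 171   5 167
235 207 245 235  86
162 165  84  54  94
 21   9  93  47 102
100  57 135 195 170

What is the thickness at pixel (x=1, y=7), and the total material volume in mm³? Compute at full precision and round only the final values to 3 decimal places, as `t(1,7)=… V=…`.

t(1,7)=1.815 V=91.276

span = t_max - t_min = 2.09 - 0.86 = 1.230
L(1,7) = 57, L_eff = 57/255 = 0.223529
t(1,7) = 2.09 - 1.230·0.223529 = 1.815
Σt over all 8·5 pixels = 260631/4250 ≈ 61.3249412
V = pitch²·Σt = 1.22²·260631/4250 = 91.276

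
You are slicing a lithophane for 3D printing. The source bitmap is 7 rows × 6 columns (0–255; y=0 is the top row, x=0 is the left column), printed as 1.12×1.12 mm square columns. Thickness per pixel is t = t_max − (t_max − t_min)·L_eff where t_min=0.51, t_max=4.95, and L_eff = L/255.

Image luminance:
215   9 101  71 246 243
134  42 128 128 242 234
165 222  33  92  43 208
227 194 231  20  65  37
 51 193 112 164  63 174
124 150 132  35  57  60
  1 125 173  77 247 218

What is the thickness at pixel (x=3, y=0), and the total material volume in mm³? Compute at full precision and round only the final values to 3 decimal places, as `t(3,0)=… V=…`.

span = t_max - t_min = 4.95 - 0.51 = 4.440
L(3,0) = 71, L_eff = 71/255 = 0.278431
t(3,0) = 4.95 - 4.440·0.278431 = 3.714
Σt over all 7·6 pixels = 477611/4250 ≈ 112.3790588
V = pitch²·Σt = 1.12²·477611/4250 = 140.968

t(3,0)=3.714 V=140.968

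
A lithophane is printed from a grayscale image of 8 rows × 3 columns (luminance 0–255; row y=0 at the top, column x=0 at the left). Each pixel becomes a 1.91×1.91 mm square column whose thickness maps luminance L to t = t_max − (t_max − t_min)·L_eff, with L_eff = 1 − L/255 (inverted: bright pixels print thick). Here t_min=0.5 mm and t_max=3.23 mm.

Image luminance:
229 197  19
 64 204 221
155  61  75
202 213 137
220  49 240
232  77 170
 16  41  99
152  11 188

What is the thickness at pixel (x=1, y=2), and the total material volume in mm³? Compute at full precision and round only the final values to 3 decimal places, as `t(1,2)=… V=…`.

span = t_max - t_min = 3.23 - 0.5 = 2.730
L(1,2) = 61, L_eff = 1 - 61/255 = 0.760784 (inverted)
t(1,2) = 3.23 - 2.730·0.760784 = 1.153
Σt over all 8·3 pixels = 99938/2125 ≈ 47.0296471
V = pitch²·Σt = 1.91²·99938/2125 = 171.569

t(1,2)=1.153 V=171.569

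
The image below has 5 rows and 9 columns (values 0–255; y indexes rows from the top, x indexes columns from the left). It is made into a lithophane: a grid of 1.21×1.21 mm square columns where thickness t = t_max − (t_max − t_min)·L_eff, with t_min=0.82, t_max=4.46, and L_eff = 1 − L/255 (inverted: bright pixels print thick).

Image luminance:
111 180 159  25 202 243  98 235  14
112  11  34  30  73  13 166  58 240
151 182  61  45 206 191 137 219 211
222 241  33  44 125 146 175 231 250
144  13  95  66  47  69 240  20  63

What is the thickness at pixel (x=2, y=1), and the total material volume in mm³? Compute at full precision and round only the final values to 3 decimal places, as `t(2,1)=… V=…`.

t(2,1)=1.305 V=171.709

span = t_max - t_min = 4.46 - 0.82 = 3.640
L(2,1) = 34, L_eff = 1 - 34/255 = 0.866667 (inverted)
t(2,1) = 4.46 - 3.640·0.866667 = 1.305
Σt over all 5·9 pixels = 498439/4250 ≈ 117.2797647
V = pitch²·Σt = 1.21²·498439/4250 = 171.709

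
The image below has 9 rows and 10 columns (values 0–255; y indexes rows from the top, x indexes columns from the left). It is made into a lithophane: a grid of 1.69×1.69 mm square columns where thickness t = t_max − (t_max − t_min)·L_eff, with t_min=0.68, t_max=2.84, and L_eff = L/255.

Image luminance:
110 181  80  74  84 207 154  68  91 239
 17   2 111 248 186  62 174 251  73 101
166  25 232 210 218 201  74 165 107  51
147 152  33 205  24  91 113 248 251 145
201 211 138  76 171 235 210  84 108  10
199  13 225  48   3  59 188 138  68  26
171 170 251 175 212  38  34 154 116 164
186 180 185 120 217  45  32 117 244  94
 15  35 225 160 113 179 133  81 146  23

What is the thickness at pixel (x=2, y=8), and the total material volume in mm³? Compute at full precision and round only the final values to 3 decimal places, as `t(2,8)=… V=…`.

t(2,8)=0.934 V=444.616

span = t_max - t_min = 2.84 - 0.68 = 2.160
L(2,8) = 225, L_eff = 225/255 = 0.882353
t(2,8) = 2.84 - 2.160·0.882353 = 0.934
Σt over all 9·10 pixels = 330804/2125 ≈ 155.6724706
V = pitch²·Σt = 1.69²·330804/2125 = 444.616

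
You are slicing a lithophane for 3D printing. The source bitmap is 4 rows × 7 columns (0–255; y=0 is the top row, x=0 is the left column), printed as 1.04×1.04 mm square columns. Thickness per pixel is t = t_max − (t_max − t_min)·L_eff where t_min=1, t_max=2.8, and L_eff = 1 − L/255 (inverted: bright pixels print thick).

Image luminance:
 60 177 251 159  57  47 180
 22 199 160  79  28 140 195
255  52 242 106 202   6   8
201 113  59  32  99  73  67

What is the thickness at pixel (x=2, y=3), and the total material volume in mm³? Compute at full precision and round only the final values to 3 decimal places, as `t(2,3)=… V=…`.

t(2,3)=1.416 V=55.243

span = t_max - t_min = 2.8 - 1 = 1.800
L(2,3) = 59, L_eff = 1 - 59/255 = 0.768627 (inverted)
t(2,3) = 2.8 - 1.800·0.768627 = 1.416
Σt over all 4·7 pixels = 21707/425 ≈ 51.0752941
V = pitch²·Σt = 1.04²·21707/425 = 55.243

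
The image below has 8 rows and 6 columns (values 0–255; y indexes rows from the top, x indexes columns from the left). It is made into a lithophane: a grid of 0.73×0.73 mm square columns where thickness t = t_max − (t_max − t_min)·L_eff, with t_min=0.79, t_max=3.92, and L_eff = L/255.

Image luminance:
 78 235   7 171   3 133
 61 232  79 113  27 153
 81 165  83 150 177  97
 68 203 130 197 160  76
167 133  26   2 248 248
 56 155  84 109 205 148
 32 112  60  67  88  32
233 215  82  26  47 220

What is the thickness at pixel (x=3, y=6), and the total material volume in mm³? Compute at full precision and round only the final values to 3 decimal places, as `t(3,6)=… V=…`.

span = t_max - t_min = 3.92 - 0.79 = 3.130
L(3,6) = 67, L_eff = 67/255 = 0.262745
t(3,6) = 3.92 - 3.130·0.262745 = 3.098
Σt over all 8·6 pixels = 1511059/12750 ≈ 118.5144314
V = pitch²·Σt = 0.73²·1511059/12750 = 63.156

t(3,6)=3.098 V=63.156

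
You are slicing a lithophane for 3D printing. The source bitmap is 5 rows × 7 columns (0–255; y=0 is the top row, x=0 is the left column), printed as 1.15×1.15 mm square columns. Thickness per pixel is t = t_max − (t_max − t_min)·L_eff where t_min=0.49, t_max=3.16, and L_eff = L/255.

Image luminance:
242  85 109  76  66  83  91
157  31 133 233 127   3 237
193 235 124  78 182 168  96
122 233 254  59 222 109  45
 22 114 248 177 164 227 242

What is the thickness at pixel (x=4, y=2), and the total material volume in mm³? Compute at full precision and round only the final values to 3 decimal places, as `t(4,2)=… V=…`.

span = t_max - t_min = 3.16 - 0.49 = 2.670
L(4,2) = 182, L_eff = 182/255 = 0.713725
t(4,2) = 3.16 - 2.670·0.713725 = 1.254
Σt over all 5·7 pixels = 496257/8500 ≈ 58.3831765
V = pitch²·Σt = 1.15²·496257/8500 = 77.212

t(4,2)=1.254 V=77.212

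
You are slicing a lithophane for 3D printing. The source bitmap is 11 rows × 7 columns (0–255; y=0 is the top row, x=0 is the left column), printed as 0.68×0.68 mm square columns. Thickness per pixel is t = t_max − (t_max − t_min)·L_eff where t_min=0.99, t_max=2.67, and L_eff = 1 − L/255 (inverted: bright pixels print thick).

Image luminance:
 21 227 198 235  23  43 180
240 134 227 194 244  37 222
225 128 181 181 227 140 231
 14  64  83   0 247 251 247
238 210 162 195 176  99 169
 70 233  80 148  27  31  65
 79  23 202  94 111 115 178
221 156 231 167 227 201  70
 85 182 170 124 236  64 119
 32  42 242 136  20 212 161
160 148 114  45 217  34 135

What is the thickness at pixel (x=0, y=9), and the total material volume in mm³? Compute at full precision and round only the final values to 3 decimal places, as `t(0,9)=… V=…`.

span = t_max - t_min = 2.67 - 0.99 = 1.680
L(0,9) = 32, L_eff = 1 - 32/255 = 0.874510 (inverted)
t(0,9) = 2.67 - 1.680·0.874510 = 1.201
Σt over all 11·7 pixels = 253911/1700 ≈ 149.3594118
V = pitch²·Σt = 0.68²·253911/1700 = 69.064

t(0,9)=1.201 V=69.064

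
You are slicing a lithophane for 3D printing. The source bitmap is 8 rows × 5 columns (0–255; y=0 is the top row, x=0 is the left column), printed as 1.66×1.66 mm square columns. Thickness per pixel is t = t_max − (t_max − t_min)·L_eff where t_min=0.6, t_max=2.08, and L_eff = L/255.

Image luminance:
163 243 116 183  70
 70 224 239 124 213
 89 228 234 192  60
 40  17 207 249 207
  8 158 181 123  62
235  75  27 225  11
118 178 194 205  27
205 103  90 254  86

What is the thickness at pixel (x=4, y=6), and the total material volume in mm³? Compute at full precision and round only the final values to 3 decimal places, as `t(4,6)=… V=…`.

span = t_max - t_min = 2.08 - 0.6 = 1.480
L(4,6) = 27, L_eff = 27/255 = 0.105882
t(4,6) = 2.08 - 1.480·0.105882 = 1.923
Σt over all 8·5 pixels = 106093/2125 ≈ 49.9261176
V = pitch²·Σt = 1.66²·106093/2125 = 137.576

t(4,6)=1.923 V=137.576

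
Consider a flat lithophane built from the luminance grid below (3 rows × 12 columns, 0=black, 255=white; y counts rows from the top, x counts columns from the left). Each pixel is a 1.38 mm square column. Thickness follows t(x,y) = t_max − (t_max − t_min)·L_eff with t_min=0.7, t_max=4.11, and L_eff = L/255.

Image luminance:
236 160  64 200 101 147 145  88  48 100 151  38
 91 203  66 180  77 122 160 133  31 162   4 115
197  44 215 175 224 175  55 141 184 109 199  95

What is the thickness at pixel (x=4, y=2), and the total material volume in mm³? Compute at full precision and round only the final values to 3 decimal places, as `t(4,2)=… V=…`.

t(4,2)=1.115 V=163.737

span = t_max - t_min = 4.11 - 0.7 = 3.410
L(4,2) = 224, L_eff = 224/255 = 0.878431
t(4,2) = 4.11 - 3.410·0.878431 = 1.115
Σt over all 3·12 pixels = 146163/1700 ≈ 85.9782353
V = pitch²·Σt = 1.38²·146163/1700 = 163.737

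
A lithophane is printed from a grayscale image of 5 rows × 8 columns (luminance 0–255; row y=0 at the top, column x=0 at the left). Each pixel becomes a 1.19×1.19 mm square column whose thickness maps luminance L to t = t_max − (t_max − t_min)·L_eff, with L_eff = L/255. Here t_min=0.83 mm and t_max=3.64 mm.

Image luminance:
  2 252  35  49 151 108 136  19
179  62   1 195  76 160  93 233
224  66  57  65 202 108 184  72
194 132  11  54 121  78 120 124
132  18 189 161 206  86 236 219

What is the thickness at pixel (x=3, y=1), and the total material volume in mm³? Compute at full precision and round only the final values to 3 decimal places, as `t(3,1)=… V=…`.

t(3,1)=1.491 V=131.125

span = t_max - t_min = 3.64 - 0.83 = 2.810
L(3,1) = 195, L_eff = 195/255 = 0.764706
t(3,1) = 3.64 - 2.810·0.764706 = 1.491
Σt over all 5·8 pixels = 236119/2550 ≈ 92.5956863
V = pitch²·Σt = 1.19²·236119/2550 = 131.125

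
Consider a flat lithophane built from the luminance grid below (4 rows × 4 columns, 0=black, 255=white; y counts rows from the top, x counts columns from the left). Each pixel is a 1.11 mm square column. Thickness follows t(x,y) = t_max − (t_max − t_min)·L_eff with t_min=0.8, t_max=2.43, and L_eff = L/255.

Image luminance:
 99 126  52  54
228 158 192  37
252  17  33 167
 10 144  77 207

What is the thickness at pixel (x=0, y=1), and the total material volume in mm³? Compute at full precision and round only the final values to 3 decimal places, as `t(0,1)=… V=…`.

span = t_max - t_min = 2.43 - 0.8 = 1.630
L(0,1) = 228, L_eff = 228/255 = 0.894118
t(0,1) = 2.43 - 1.630·0.894118 = 0.973
Σt over all 4·4 pixels = 40553/1500 ≈ 27.0353333
V = pitch²·Σt = 1.11²·40553/1500 = 33.310

t(0,1)=0.973 V=33.310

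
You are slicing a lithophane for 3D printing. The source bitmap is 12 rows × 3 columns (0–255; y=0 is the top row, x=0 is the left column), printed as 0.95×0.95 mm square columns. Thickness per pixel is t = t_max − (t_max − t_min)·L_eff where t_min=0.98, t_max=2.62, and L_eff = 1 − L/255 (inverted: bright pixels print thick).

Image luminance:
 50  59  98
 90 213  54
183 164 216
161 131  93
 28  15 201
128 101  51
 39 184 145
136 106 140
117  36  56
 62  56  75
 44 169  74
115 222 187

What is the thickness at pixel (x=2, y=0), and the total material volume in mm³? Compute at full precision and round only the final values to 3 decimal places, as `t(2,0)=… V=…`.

span = t_max - t_min = 2.62 - 0.98 = 1.640
L(2,0) = 98, L_eff = 1 - 98/255 = 0.615686 (inverted)
t(2,0) = 2.62 - 1.640·0.615686 = 1.610
Σt over all 12·3 pixels = 129623/2125 ≈ 60.9990588
V = pitch²·Σt = 0.95²·129623/2125 = 55.052

t(2,0)=1.610 V=55.052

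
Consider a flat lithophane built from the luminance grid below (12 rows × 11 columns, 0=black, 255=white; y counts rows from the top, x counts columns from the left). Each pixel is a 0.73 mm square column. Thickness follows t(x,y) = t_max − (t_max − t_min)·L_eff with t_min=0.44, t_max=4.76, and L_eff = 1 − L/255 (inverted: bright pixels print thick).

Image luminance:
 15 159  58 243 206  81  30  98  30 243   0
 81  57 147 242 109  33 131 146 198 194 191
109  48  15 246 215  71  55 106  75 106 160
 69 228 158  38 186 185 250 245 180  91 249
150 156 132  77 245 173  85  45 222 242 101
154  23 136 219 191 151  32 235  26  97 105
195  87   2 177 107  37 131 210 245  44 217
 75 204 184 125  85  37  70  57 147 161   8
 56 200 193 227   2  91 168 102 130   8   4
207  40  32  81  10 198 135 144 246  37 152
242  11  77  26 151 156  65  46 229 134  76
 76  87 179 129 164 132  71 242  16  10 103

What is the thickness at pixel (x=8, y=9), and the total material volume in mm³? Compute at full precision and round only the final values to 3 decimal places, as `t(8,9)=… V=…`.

t(8,9)=4.608 V=177.781

span = t_max - t_min = 4.76 - 0.44 = 4.320
L(8,9) = 246, L_eff = 1 - 246/255 = 0.035294 (inverted)
t(8,9) = 4.76 - 4.320·0.035294 = 4.608
Σt over all 12·11 pixels = 708924/2125 ≈ 333.6112941
V = pitch²·Σt = 0.73²·708924/2125 = 177.781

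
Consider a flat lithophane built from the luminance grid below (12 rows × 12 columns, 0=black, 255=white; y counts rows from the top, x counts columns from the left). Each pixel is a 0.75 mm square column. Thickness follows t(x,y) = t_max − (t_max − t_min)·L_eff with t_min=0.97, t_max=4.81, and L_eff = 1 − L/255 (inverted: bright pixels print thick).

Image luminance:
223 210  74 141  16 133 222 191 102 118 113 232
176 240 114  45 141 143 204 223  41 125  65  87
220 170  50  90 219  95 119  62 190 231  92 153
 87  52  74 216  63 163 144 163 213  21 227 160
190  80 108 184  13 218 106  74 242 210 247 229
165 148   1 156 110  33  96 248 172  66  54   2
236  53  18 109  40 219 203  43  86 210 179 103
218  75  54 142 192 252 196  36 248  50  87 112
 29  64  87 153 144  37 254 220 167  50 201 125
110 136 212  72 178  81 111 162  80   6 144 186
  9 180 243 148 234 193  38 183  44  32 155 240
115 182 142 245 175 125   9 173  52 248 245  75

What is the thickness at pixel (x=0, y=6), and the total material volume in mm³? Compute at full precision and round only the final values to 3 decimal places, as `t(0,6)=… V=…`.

span = t_max - t_min = 4.81 - 0.97 = 3.840
L(0,6) = 236, L_eff = 1 - 236/255 = 0.074510 (inverted)
t(0,6) = 4.81 - 3.840·0.074510 = 4.524
Σt over all 12·12 pixels = 183908/425 ≈ 432.7247059
V = pitch²·Σt = 0.75²·183908/425 = 243.408

t(0,6)=4.524 V=243.408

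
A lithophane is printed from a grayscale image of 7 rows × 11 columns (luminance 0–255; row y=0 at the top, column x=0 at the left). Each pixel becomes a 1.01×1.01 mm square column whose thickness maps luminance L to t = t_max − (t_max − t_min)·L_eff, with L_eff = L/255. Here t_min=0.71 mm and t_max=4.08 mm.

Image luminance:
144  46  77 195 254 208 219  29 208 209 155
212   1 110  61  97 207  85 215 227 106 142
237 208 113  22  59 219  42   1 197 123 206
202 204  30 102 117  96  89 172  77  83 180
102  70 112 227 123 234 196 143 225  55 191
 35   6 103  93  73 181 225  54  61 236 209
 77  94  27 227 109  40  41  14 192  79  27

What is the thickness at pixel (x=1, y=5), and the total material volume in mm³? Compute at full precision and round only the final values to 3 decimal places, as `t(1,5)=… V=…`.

t(1,5)=4.001 V=187.454

span = t_max - t_min = 4.08 - 0.71 = 3.370
L(1,5) = 6, L_eff = 6/255 = 0.023529
t(1,5) = 4.08 - 3.370·0.023529 = 4.001
Σt over all 7·11 pixels = 1561967/8500 ≈ 183.7608235
V = pitch²·Σt = 1.01²·1561967/8500 = 187.454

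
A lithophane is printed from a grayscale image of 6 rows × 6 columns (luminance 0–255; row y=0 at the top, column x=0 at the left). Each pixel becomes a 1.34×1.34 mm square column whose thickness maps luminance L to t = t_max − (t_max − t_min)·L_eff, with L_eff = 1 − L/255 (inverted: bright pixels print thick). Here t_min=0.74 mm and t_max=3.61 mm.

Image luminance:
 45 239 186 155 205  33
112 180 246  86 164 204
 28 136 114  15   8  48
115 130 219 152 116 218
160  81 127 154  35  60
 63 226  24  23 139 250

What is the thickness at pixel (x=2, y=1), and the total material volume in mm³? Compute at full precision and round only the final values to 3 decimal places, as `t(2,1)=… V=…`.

span = t_max - t_min = 3.61 - 0.74 = 2.870
L(2,1) = 246, L_eff = 1 - 246/255 = 0.035294 (inverted)
t(2,1) = 3.61 - 2.870·0.035294 = 3.509
Σt over all 6·6 pixels = 492418/6375 ≈ 77.2420392
V = pitch²·Σt = 1.34²·492418/6375 = 138.696

t(2,1)=3.509 V=138.696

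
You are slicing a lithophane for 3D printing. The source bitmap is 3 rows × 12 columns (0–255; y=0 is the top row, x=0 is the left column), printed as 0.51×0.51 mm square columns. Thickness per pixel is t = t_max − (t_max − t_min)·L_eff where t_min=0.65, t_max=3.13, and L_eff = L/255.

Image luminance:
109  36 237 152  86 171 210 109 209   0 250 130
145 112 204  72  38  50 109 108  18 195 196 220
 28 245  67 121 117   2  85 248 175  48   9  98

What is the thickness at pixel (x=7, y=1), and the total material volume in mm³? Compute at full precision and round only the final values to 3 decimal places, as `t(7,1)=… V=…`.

span = t_max - t_min = 3.13 - 0.65 = 2.480
L(7,1) = 108, L_eff = 108/255 = 0.423529
t(7,1) = 3.13 - 2.480·0.423529 = 2.080
Σt over all 3·12 pixels = 444977/6375 ≈ 69.8003137
V = pitch²·Σt = 0.51²·444977/6375 = 18.155

t(7,1)=2.080 V=18.155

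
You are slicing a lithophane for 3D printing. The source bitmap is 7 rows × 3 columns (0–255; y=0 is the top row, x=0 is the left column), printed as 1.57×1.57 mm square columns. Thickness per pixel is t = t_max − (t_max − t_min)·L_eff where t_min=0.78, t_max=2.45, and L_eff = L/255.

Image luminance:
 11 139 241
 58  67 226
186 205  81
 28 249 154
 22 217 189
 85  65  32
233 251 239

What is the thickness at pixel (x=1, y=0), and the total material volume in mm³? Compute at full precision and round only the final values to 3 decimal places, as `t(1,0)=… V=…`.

t(1,0)=1.540 V=78.746

span = t_max - t_min = 2.45 - 0.78 = 1.670
L(1,0) = 139, L_eff = 139/255 = 0.545098
t(1,0) = 2.45 - 1.670·0.545098 = 1.540
Σt over all 7·3 pixels = 814649/25500 ≈ 31.9470196
V = pitch²·Σt = 1.57²·814649/25500 = 78.746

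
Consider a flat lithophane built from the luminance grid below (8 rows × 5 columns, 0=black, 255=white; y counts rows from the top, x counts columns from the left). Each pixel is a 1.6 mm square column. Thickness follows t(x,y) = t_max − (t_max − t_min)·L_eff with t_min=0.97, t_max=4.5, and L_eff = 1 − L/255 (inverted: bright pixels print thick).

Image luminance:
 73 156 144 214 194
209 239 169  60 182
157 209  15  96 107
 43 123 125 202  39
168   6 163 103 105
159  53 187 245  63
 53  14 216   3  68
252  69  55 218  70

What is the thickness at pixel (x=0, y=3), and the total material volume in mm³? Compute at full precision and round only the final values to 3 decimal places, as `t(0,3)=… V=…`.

t(0,3)=1.565 V=277.442

span = t_max - t_min = 4.5 - 0.97 = 3.530
L(0,3) = 43, L_eff = 1 - 43/255 = 0.831373 (inverted)
t(0,3) = 4.5 - 3.530·0.831373 = 1.565
Σt over all 8·5 pixels = 1381789/12750 ≈ 108.3756078
V = pitch²·Σt = 1.6²·1381789/12750 = 277.442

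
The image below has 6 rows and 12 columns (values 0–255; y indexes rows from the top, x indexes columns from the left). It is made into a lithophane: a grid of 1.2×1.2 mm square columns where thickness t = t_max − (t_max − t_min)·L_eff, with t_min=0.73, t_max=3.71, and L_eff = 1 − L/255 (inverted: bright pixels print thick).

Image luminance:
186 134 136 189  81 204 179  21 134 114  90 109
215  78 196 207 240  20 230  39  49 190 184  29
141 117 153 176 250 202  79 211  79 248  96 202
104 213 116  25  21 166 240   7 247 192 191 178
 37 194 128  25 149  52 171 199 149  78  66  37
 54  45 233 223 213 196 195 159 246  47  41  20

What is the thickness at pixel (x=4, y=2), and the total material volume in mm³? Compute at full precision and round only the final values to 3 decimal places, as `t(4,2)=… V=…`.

t(4,2)=3.652 V=241.697

span = t_max - t_min = 3.71 - 0.73 = 2.980
L(4,2) = 250, L_eff = 1 - 250/255 = 0.019608 (inverted)
t(4,2) = 3.71 - 2.980·0.019608 = 3.652
Σt over all 6·12 pixels = 85601/510 ≈ 167.8450980
V = pitch²·Σt = 1.2²·85601/510 = 241.697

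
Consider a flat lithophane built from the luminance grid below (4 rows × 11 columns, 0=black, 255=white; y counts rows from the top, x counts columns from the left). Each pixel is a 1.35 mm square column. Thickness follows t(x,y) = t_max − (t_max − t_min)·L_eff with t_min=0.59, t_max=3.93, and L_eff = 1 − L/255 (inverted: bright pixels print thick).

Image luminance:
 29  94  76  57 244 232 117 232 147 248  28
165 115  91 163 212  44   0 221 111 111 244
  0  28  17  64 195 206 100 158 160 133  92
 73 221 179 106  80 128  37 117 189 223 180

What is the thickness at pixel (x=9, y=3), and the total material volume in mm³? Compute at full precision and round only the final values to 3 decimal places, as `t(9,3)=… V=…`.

span = t_max - t_min = 3.93 - 0.59 = 3.340
L(9,3) = 223, L_eff = 1 - 223/255 = 0.125490 (inverted)
t(9,3) = 3.93 - 3.340·0.125490 = 3.511
Σt over all 4·11 pixels = 425793/4250 ≈ 100.1865882
V = pitch²·Σt = 1.35²·425793/4250 = 182.590

t(9,3)=3.511 V=182.590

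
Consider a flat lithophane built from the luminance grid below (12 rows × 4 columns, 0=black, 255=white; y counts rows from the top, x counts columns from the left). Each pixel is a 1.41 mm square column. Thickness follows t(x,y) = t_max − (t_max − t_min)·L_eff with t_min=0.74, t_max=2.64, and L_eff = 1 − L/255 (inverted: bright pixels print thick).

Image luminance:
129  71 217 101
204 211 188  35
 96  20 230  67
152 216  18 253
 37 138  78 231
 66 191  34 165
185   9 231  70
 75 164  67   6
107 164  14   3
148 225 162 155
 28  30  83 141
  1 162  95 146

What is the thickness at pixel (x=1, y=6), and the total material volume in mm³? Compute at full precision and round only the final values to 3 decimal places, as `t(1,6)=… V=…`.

t(1,6)=0.807 V=153.853

span = t_max - t_min = 2.64 - 0.74 = 1.900
L(1,6) = 9, L_eff = 1 - 9/255 = 0.964706 (inverted)
t(1,6) = 2.64 - 1.900·0.964706 = 0.807
Σt over all 12·4 pixels = 65779/850 ≈ 77.3870588
V = pitch²·Σt = 1.41²·65779/850 = 153.853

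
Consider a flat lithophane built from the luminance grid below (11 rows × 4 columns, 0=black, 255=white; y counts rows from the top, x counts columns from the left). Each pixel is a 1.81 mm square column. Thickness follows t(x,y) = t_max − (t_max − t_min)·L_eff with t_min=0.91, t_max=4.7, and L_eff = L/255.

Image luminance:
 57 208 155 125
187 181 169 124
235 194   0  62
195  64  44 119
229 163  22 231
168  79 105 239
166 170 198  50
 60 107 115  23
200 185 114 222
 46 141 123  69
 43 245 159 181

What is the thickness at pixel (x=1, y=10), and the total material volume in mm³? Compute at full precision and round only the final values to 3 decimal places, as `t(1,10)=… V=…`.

t(1,10)=1.059 V=386.710

span = t_max - t_min = 4.7 - 0.91 = 3.790
L(1,10) = 245, L_eff = 245/255 = 0.960784
t(1,10) = 4.7 - 3.790·0.960784 = 1.059
Σt over all 11·4 pixels = 752503/6375 ≈ 118.0396863
V = pitch²·Σt = 1.81²·752503/6375 = 386.710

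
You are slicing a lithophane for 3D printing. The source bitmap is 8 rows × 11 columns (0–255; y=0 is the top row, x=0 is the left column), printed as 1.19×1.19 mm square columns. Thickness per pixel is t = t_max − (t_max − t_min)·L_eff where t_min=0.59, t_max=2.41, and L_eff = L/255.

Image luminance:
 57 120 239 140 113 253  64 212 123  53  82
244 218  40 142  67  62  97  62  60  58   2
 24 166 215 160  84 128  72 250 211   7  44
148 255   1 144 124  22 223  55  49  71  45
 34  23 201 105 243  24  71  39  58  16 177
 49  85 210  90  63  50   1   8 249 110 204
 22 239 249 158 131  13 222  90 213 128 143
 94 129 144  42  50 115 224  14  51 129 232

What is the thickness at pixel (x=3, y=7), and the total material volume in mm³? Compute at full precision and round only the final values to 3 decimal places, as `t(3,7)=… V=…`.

span = t_max - t_min = 2.41 - 0.59 = 1.820
L(3,7) = 42, L_eff = 42/255 = 0.164706
t(3,7) = 2.41 - 1.820·0.164706 = 2.110
Σt over all 8·11 pixels = 299792/2125 ≈ 141.0785882
V = pitch²·Σt = 1.19²·299792/2125 = 199.781

t(3,7)=2.110 V=199.781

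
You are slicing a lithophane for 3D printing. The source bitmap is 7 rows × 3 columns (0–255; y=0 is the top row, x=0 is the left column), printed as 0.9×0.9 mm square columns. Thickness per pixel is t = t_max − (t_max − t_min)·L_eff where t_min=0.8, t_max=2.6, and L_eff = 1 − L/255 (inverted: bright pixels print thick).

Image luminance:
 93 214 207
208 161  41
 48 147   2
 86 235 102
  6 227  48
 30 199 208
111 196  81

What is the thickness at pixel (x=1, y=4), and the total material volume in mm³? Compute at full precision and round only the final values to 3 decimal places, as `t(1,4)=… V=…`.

span = t_max - t_min = 2.6 - 0.8 = 1.800
L(1,4) = 227, L_eff = 1 - 227/255 = 0.109804 (inverted)
t(1,4) = 2.6 - 1.800·0.109804 = 2.402
Σt over all 7·3 pixels = 3018/85 ≈ 35.5058824
V = pitch²·Σt = 0.9²·3018/85 = 28.760

t(1,4)=2.402 V=28.760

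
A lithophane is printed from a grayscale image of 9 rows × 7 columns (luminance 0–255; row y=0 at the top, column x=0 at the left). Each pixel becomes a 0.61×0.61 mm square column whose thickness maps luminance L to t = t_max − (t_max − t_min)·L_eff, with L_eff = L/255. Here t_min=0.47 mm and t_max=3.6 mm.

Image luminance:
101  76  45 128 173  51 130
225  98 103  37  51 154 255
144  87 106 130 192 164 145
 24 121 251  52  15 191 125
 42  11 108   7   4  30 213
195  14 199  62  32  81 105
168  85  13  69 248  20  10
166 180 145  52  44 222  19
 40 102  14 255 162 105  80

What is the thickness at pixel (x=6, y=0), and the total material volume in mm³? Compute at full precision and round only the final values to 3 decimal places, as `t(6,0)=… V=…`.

span = t_max - t_min = 3.6 - 0.47 = 3.130
L(6,0) = 130, L_eff = 130/255 = 0.509804
t(6,0) = 3.6 - 3.130·0.509804 = 2.004
Σt over all 9·7 pixels = 923453/6375 ≈ 144.8553725
V = pitch²·Σt = 0.61²·923453/6375 = 53.901

t(6,0)=2.004 V=53.901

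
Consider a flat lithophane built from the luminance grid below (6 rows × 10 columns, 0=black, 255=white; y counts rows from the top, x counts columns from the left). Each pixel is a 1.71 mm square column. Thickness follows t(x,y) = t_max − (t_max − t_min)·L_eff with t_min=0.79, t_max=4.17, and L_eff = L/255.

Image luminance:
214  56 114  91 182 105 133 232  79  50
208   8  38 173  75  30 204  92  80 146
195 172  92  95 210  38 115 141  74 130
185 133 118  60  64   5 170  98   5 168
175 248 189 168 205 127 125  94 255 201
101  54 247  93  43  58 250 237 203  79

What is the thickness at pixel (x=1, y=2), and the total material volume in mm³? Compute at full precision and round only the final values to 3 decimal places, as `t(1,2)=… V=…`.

span = t_max - t_min = 4.17 - 0.79 = 3.380
L(1,2) = 172, L_eff = 172/255 = 0.674510
t(1,2) = 4.17 - 3.380·0.674510 = 1.890
Σt over all 6·10 pixels = 188368/1275 ≈ 147.7396078
V = pitch²·Σt = 1.71²·188368/1275 = 432.005

t(1,2)=1.890 V=432.005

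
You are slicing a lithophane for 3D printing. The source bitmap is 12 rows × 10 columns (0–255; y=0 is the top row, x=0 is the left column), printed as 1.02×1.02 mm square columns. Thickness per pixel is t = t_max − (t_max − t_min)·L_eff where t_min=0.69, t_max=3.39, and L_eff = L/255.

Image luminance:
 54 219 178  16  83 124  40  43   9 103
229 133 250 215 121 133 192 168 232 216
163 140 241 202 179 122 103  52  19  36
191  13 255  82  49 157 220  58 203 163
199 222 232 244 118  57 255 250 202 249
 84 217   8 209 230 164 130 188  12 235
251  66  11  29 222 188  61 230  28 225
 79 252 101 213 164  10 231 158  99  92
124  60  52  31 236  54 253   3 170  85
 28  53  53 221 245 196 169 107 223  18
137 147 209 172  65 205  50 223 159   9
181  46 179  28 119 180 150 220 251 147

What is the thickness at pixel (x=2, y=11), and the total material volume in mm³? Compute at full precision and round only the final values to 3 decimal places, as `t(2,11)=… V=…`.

span = t_max - t_min = 3.39 - 0.69 = 2.700
L(2,11) = 179, L_eff = 179/255 = 0.701961
t(2,11) = 3.39 - 2.700·0.701961 = 1.495
Σt over all 12·10 pixels = 193869/850 ≈ 228.0811765
V = pitch²·Σt = 1.02²·193869/850 = 237.296

t(2,11)=1.495 V=237.296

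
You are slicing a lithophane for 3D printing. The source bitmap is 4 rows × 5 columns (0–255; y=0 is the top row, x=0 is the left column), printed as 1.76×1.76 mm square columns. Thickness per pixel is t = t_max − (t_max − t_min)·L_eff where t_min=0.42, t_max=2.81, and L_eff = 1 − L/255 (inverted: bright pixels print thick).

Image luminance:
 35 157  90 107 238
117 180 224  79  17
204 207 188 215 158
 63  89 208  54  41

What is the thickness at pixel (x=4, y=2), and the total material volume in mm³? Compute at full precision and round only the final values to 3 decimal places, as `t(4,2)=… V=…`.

span = t_max - t_min = 2.81 - 0.42 = 2.390
L(4,2) = 158, L_eff = 1 - 158/255 = 0.380392 (inverted)
t(4,2) = 2.81 - 2.390·0.380392 = 1.901
Σt over all 4·5 pixels = 852569/25500 ≈ 33.4340784
V = pitch²·Σt = 1.76²·852569/25500 = 103.565

t(4,2)=1.901 V=103.565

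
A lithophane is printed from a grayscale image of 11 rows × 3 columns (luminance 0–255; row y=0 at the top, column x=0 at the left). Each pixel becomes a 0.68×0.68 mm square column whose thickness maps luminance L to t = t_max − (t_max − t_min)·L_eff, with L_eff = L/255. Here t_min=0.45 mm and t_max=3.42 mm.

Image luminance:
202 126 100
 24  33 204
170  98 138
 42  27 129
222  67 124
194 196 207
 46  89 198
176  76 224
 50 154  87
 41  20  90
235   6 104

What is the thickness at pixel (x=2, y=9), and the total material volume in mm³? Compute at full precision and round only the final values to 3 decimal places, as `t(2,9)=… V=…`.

t(2,9)=2.372 V=31.188

span = t_max - t_min = 3.42 - 0.45 = 2.970
L(2,9) = 90, L_eff = 90/255 = 0.352941
t(2,9) = 3.42 - 2.970·0.352941 = 2.372
Σt over all 11·3 pixels = 573309/8500 ≈ 67.4481176
V = pitch²·Σt = 0.68²·573309/8500 = 31.188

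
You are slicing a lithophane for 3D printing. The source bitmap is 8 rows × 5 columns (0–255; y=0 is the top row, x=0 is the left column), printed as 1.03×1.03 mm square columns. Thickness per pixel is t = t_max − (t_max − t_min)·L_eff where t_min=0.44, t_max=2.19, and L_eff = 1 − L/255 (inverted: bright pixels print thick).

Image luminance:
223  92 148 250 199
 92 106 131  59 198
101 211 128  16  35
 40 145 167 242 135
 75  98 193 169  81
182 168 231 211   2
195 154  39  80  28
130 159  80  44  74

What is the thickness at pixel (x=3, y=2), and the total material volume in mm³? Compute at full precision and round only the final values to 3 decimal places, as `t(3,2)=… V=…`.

t(3,2)=0.550 V=55.883

span = t_max - t_min = 2.19 - 0.44 = 1.750
L(3,2) = 16, L_eff = 1 - 16/255 = 0.937255 (inverted)
t(3,2) = 2.19 - 1.750·0.937255 = 0.550
Σt over all 8·5 pixels = 53729/1020 ≈ 52.6754902
V = pitch²·Σt = 1.03²·53729/1020 = 55.883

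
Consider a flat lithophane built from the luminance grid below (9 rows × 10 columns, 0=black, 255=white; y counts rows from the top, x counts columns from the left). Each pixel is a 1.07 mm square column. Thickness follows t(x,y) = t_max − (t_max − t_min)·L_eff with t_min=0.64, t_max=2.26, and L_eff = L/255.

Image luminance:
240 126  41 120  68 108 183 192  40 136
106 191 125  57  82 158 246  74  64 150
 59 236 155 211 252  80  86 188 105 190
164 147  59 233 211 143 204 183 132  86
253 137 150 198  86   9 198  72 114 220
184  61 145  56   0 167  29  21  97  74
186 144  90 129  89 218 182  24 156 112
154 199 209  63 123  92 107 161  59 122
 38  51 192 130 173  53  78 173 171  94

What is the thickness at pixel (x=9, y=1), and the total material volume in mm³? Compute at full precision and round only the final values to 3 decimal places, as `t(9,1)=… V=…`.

t(9,1)=1.307 V=147.962

span = t_max - t_min = 2.26 - 0.64 = 1.620
L(9,1) = 150, L_eff = 150/255 = 0.588235
t(9,1) = 2.26 - 1.620·0.588235 = 1.307
Σt over all 9·10 pixels = 274626/2125 ≈ 129.2357647
V = pitch²·Σt = 1.07²·274626/2125 = 147.962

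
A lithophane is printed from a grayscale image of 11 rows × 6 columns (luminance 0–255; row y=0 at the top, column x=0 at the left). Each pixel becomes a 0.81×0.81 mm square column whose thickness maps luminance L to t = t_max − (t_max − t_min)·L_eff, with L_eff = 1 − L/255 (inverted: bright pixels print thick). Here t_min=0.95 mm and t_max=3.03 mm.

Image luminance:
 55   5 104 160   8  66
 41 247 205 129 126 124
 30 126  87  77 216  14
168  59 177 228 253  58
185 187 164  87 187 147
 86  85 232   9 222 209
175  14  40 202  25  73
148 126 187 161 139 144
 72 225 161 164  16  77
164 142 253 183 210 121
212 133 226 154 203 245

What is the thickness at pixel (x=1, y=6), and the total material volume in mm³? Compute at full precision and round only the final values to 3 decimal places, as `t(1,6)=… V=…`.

t(1,6)=1.064 V=89.078

span = t_max - t_min = 3.03 - 0.95 = 2.080
L(1,6) = 14, L_eff = 1 - 14/255 = 0.945098 (inverted)
t(1,6) = 3.03 - 2.080·0.945098 = 1.064
Σt over all 11·6 pixels = 577019/4250 ≈ 135.7691765
V = pitch²·Σt = 0.81²·577019/4250 = 89.078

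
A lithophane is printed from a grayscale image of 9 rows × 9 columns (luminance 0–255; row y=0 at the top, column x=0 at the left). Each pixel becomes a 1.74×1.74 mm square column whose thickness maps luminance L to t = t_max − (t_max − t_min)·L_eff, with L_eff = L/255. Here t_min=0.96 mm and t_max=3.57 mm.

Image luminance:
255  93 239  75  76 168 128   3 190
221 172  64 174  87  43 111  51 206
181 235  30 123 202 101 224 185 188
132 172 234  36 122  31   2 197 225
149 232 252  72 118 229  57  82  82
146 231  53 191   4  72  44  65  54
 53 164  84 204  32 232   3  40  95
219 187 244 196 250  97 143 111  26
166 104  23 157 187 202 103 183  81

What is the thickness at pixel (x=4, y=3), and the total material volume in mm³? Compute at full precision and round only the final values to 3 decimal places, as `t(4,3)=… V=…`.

span = t_max - t_min = 3.57 - 0.96 = 2.610
L(4,3) = 122, L_eff = 122/255 = 0.478431
t(4,3) = 3.57 - 2.610·0.478431 = 2.321
Σt over all 9·9 pixels = 76374/425 ≈ 179.7035294
V = pitch²·Σt = 1.74²·76374/425 = 544.070

t(4,3)=2.321 V=544.070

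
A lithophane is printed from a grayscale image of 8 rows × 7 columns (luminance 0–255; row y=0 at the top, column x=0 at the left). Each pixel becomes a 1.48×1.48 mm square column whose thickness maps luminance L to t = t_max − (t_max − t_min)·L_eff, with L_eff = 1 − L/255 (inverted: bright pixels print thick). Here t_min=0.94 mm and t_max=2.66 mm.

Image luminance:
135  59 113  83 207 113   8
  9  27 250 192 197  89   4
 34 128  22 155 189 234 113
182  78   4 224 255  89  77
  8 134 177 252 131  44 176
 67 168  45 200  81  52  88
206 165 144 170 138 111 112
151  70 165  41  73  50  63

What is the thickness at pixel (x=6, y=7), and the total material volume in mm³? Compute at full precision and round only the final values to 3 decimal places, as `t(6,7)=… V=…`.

span = t_max - t_min = 2.66 - 0.94 = 1.720
L(6,7) = 63, L_eff = 1 - 63/255 = 0.752941 (inverted)
t(6,7) = 2.66 - 1.720·0.752941 = 1.365
Σt over all 8·7 pixels = 205772/2125 ≈ 96.8338824
V = pitch²·Σt = 1.48²·205772/2125 = 212.105

t(6,7)=1.365 V=212.105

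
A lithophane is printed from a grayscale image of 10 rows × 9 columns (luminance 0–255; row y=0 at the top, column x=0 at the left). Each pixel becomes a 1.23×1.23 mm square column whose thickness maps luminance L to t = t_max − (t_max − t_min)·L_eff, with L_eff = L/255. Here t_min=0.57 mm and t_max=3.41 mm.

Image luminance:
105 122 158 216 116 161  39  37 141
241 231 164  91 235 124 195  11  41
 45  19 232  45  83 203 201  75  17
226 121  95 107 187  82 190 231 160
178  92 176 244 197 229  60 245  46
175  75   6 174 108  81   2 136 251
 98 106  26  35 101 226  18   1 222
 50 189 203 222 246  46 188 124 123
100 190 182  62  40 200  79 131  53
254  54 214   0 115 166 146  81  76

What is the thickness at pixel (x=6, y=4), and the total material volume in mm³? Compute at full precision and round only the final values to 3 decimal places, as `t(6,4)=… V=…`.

t(6,4)=2.742 V=269.040

span = t_max - t_min = 3.41 - 0.57 = 2.840
L(6,4) = 60, L_eff = 60/255 = 0.235294
t(6,4) = 3.41 - 2.840·0.235294 = 2.742
Σt over all 10·9 pixels = 755779/4250 ≈ 177.8303529
V = pitch²·Σt = 1.23²·755779/4250 = 269.040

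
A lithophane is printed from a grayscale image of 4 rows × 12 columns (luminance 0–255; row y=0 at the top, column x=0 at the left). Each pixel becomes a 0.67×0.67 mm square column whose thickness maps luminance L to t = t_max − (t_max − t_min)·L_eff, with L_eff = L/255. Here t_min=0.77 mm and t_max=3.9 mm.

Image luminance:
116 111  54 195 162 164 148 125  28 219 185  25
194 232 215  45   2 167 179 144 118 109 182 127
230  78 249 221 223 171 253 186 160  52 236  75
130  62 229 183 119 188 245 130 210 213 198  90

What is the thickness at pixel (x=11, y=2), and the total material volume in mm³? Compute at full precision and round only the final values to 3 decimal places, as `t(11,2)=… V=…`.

t(11,2)=2.979 V=43.387

span = t_max - t_min = 3.9 - 0.77 = 3.130
L(11,2) = 75, L_eff = 75/255 = 0.294118
t(11,2) = 3.9 - 3.130·0.294118 = 2.979
Σt over all 4·12 pixels = 821533/8500 ≈ 96.6509412
V = pitch²·Σt = 0.67²·821533/8500 = 43.387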